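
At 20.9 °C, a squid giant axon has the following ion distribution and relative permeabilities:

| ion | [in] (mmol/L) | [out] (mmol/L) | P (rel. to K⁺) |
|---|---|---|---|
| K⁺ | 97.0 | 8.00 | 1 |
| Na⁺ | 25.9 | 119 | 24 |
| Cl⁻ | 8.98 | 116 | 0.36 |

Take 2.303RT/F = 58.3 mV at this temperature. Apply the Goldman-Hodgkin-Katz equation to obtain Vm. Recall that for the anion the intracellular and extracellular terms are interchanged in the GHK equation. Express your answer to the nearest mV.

34 mV

Vm = 58.3 · log₁₀[(Σ P·[cation]ₒ + Σ P·[anion]ᵢ) / (Σ P·[cation]ᵢ + Σ P·[anion]ₒ)]
Numerator = 1×8.00 + 24×119 + 0.36×8.98 = 2867
Denominator = 1×97.0 + 24×25.9 + 0.36×116 = 760.4
Vm = 58.3 · log₁₀(3.7709) = 58.3 × (0.5764) = 33.61 mV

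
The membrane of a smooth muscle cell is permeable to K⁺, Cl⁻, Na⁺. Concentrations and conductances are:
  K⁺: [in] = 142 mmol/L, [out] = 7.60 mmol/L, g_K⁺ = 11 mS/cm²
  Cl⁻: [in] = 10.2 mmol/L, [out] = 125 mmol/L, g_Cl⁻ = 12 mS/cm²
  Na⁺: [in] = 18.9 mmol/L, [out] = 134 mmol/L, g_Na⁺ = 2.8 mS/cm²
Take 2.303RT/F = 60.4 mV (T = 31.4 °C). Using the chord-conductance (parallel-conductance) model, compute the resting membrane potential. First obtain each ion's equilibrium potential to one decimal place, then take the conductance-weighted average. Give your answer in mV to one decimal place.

E_K⁺ = (60.4/1)·log₁₀(7.60/142) = -76.8 mV
E_Cl⁻ = (60.4/-1)·log₁₀(125/10.2) = -65.7 mV
E_Na⁺ = (60.4/1)·log₁₀(134/18.9) = 51.4 mV
Vm = (Σ gᵢEᵢ)/(Σ gᵢ) = (11·-76.8 + 12·-65.7 + 2.8·51.4) / (11 + 12 + 2.8)
= -1489.28 / 25.8 = -57.72 mV

-57.7 mV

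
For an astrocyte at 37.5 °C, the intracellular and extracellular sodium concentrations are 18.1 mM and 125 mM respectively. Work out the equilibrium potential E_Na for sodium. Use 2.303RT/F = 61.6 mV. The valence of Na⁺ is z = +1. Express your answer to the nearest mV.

E = (61.6/z) · log₁₀([Na⁺]_out/[Na⁺]_in) with z = +1.
= (61.6/1) · log₁₀(125/18.1) = 61.60 · log₁₀(6.906)
= 61.60 · (0.8392) = 51.70 mV

52 mV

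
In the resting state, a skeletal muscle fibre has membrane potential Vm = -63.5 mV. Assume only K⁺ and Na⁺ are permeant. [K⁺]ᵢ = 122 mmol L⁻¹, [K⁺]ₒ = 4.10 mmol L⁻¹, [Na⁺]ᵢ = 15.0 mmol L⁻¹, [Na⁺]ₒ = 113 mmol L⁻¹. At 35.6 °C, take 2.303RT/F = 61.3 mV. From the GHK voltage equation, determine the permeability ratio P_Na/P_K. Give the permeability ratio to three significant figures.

Let α = P_Na/P_K. GHK: Vm = 61.3·log₁₀[(Kₒ + α·Naₒ)/(Kᵢ + α·Naᵢ)].
10^(Vm/61.3) = 10^(-63.5/61.3) = 0.092068
So 0.092068·(Kᵢ + α·Naᵢ) = Kₒ + α·Naₒ → α = (0.092068·122.0 − 4.1) / (113.0 − 0.092068·15.0)
α = (11.23 − 4.1) / (113.0 − 1.381) = 7.132/111.6 = 0.0639

0.0639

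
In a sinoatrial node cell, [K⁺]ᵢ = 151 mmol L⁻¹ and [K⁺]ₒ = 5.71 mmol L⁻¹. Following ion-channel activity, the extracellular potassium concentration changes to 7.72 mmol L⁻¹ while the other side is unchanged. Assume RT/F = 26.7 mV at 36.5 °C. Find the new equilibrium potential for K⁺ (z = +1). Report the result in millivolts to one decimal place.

After the shift: [K⁺]_out = 7.72, [K⁺]_in = 151 mmol L⁻¹.
E_new = (26.7/1)·ln(7.72/151) = 26.70 · (-2.9735) = -79.39 mV

-79.4 mV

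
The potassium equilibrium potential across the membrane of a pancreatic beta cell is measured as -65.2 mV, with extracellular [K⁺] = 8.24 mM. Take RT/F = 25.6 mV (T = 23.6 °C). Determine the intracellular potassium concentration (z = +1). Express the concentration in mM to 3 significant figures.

105 mM

Nernst: E = (25.6/1) · ln([out]/[in]), so ln([out]/[in]) = -65.2 × 1 / 25.6 = -2.5469.
[out]/[in] = e^(-2.5469) = 0.07833.
[in] = 8.24 / 0.07833 = 105.2 mM.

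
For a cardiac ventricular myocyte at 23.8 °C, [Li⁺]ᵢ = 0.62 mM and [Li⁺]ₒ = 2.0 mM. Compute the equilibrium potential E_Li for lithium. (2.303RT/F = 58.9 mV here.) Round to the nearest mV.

30 mV

E = (58.9/z) · log₁₀([Li⁺]_out/[Li⁺]_in) with z = +1.
= (58.9/1) · log₁₀(2.0/0.62) = 58.90 · log₁₀(3.226)
= 58.90 · (0.5086) = 29.96 mV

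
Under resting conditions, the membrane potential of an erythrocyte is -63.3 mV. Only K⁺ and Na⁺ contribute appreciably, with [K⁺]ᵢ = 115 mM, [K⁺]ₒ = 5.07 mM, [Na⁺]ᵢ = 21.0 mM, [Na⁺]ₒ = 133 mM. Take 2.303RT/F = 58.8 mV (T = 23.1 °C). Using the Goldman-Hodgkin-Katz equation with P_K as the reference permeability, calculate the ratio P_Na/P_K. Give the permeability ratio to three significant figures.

Let α = P_Na/P_K. GHK: Vm = 58.8·log₁₀[(Kₒ + α·Naₒ)/(Kᵢ + α·Naᵢ)].
10^(Vm/58.8) = 10^(-63.3/58.8) = 0.083843
So 0.083843·(Kᵢ + α·Naᵢ) = Kₒ + α·Naₒ → α = (0.083843·115.0 − 5.07) / (133.0 − 0.083843·21.0)
α = (9.642 − 5.07) / (133.0 − 1.761) = 4.572/131.2 = 0.03484

0.0348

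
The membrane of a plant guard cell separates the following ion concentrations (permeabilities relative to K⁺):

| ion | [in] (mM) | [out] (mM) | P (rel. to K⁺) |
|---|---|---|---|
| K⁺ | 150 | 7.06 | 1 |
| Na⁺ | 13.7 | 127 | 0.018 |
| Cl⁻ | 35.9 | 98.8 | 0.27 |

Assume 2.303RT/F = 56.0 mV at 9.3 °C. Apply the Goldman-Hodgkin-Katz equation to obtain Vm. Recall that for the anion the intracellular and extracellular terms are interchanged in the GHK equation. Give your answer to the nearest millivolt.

-54 mV

Vm = 56.0 · log₁₀[(Σ P·[cation]ₒ + Σ P·[anion]ᵢ) / (Σ P·[cation]ᵢ + Σ P·[anion]ₒ)]
Numerator = 1×7.06 + 0.018×127 + 0.27×35.9 = 19.04
Denominator = 1×150 + 0.018×13.7 + 0.27×98.8 = 176.9
Vm = 56.0 · log₁₀(0.10761) = 56.0 × (-0.9681) = -54.22 mV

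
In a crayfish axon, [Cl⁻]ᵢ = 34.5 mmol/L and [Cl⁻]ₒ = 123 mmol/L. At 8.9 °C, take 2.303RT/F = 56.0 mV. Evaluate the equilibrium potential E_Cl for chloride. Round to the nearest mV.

-31 mV

E = (56.0/z) · log₁₀([Cl⁻]_out/[Cl⁻]_in) with z = -1.
For an anion, dividing by z = -1 reverses the sign.
= (56.0/-1) · log₁₀(123/34.5) = -56.00 · log₁₀(3.565)
= -56.00 · (0.5521) = -30.92 mV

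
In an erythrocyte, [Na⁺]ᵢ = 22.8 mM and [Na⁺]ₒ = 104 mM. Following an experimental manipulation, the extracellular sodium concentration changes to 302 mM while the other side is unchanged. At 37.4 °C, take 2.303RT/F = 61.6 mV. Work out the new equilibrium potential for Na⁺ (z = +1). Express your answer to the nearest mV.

After the shift: [Na⁺]_out = 302, [Na⁺]_in = 22.8 mM.
E_new = (61.6/1)·log₁₀(302/22.8) = 61.60 · (1.1221) = 69.12 mV

69 mV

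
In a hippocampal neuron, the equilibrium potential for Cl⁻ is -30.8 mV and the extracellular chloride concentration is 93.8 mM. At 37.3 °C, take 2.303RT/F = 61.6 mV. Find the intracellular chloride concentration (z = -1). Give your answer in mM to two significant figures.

30 mM

Nernst: E = (61.6/-1) · log₁₀([out]/[in]), so log₁₀([out]/[in]) = -30.8 × -1 / 61.6 = 0.5000.
[out]/[in] = 10^(0.5000) = 3.162.
[in] = 93.8 / 3.162 = 29.66 mM.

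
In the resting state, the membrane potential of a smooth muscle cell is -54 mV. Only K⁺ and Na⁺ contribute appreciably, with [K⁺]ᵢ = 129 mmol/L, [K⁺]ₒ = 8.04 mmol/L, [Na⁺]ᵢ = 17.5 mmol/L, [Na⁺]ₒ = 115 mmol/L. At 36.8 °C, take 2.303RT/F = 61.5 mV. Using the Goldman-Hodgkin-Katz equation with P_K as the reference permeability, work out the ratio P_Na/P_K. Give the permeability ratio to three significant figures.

0.0802

Let α = P_Na/P_K. GHK: Vm = 61.5·log₁₀[(Kₒ + α·Naₒ)/(Kᵢ + α·Naᵢ)].
10^(Vm/61.5) = 10^(-54.0/61.5) = 0.13242
So 0.13242·(Kᵢ + α·Naᵢ) = Kₒ + α·Naₒ → α = (0.13242·129.0 − 8.04) / (115.0 − 0.13242·17.5)
α = (17.08 − 8.04) / (115.0 − 2.317) = 9.042/112.7 = 0.08024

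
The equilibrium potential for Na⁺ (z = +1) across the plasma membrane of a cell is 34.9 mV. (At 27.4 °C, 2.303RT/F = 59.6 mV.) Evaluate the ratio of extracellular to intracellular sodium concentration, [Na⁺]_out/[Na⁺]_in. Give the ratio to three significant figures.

3.85

log₁₀([out]/[in]) = E·z/(59.6) = 34.9 × 1 / 59.6 = 0.5856
[out]/[in] = 10^(0.5856) = 3.851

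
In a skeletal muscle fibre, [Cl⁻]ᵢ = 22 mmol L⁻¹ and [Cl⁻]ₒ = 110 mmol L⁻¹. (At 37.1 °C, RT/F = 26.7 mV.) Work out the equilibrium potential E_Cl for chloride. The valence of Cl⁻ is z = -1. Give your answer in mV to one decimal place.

-43.0 mV

E = (26.7/z) · ln([Cl⁻]_out/[Cl⁻]_in) with z = -1.
For an anion, dividing by z = -1 reverses the sign.
= (26.7/-1) · ln(110/22) = -26.70 · ln(5)
= -26.70 · (1.6094) = -42.97 mV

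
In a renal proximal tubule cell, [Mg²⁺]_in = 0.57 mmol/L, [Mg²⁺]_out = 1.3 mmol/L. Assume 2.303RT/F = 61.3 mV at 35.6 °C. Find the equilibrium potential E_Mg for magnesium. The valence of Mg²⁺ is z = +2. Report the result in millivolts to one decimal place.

E = (61.3/z) · log₁₀([Mg²⁺]_out/[Mg²⁺]_in) with z = +2.
= (61.3/2) · log₁₀(1.3/0.57) = 30.65 · log₁₀(2.281)
= 30.65 · (0.3581) = 10.97 mV

11.0 mV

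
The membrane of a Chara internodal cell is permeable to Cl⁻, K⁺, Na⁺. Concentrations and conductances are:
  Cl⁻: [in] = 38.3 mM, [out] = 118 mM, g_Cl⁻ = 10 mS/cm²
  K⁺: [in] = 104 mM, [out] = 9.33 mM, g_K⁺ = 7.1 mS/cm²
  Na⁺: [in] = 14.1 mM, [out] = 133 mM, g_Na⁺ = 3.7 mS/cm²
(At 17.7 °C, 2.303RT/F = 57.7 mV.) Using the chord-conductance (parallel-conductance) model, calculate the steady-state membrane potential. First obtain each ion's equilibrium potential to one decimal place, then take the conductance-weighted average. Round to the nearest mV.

-24 mV

E_Cl⁻ = (57.7/-1)·log₁₀(118/38.3) = -28.2 mV
E_K⁺ = (57.7/1)·log₁₀(9.33/104) = -60.4 mV
E_Na⁺ = (57.7/1)·log₁₀(133/14.1) = 56.2 mV
Vm = (Σ gᵢEᵢ)/(Σ gᵢ) = (10·-28.2 + 7.1·-60.4 + 3.7·56.2) / (10 + 7.1 + 3.7)
= -502.90 / 20.8 = -24.18 mV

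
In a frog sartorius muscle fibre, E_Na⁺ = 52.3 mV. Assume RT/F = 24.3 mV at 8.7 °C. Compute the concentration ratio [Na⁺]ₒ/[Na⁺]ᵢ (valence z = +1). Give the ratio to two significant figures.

ln([out]/[in]) = E·z/(24.3) = 52.3 × 1 / 24.3 = 2.1523
[out]/[in] = e^(2.1523) = 8.604

8.6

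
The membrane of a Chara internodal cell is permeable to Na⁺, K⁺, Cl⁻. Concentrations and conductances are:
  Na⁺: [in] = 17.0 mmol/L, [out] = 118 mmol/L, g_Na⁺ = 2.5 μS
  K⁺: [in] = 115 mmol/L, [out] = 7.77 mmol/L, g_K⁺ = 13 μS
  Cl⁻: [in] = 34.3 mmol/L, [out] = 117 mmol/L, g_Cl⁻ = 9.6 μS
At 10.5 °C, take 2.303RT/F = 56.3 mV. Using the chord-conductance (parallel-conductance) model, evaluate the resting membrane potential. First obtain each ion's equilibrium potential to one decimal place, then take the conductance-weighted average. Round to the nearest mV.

-41 mV

E_Na⁺ = (56.3/1)·log₁₀(118/17.0) = 47.4 mV
E_K⁺ = (56.3/1)·log₁₀(7.77/115) = -65.9 mV
E_Cl⁻ = (56.3/-1)·log₁₀(117/34.3) = -30.0 mV
Vm = (Σ gᵢEᵢ)/(Σ gᵢ) = (2.5·47.4 + 13·-65.9 + 9.6·-30.0) / (2.5 + 13 + 9.6)
= -1026.20 / 25.1 = -40.88 mV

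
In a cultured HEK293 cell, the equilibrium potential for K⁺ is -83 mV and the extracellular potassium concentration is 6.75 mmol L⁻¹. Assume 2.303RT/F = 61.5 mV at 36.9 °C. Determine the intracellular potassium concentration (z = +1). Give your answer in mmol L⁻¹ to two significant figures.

150 mmol L⁻¹

Nernst: E = (61.5/1) · log₁₀([out]/[in]), so log₁₀([out]/[in]) = -83.0 × 1 / 61.5 = -1.3496.
[out]/[in] = 10^(-1.3496) = 0.04471.
[in] = 6.75 / 0.04471 = 151 mmol L⁻¹.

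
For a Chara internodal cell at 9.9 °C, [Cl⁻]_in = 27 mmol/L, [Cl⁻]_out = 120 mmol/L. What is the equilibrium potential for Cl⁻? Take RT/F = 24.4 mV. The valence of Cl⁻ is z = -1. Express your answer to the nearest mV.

E = (24.4/z) · ln([Cl⁻]_out/[Cl⁻]_in) with z = -1.
For an anion, dividing by z = -1 reverses the sign.
= (24.4/-1) · ln(120/27) = -24.40 · ln(4.444)
= -24.40 · (1.4917) = -36.40 mV

-36 mV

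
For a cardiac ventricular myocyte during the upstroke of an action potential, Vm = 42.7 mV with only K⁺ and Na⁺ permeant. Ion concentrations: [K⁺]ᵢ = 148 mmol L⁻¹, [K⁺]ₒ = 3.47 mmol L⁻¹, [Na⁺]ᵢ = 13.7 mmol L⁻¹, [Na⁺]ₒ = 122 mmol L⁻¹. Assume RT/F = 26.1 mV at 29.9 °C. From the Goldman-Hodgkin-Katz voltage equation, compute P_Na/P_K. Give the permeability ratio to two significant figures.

15

Let α = P_Na/P_K. GHK: Vm = 26.1·ln[(Kₒ + α·Naₒ)/(Kᵢ + α·Naᵢ)].
e^(Vm/26.1) = e^(42.7/26.1) = 5.1347
So 5.1347·(Kᵢ + α·Naᵢ) = Kₒ + α·Naₒ → α = (5.1347·148.0 − 3.47) / (122.0 − 5.1347·13.7)
α = (759.9 − 3.47) / (122.0 − 70.34) = 756.5/51.66 = 14.64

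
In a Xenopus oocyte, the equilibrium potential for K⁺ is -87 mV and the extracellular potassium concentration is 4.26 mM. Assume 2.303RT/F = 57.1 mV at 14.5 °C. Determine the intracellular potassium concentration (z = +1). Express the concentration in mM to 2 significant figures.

140 mM

Nernst: E = (57.1/1) · log₁₀([out]/[in]), so log₁₀([out]/[in]) = -87.0 × 1 / 57.1 = -1.5236.
[out]/[in] = 10^(-1.5236) = 0.02995.
[in] = 4.26 / 0.02995 = 142.3 mM.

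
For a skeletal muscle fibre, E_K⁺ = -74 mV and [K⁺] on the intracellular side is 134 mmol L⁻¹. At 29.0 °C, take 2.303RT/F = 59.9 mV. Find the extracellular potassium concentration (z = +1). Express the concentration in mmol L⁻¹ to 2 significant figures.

Nernst: E = (59.9/1) · log₁₀([out]/[in]), so log₁₀([out]/[in]) = -74.0 × 1 / 59.9 = -1.2354.
[out]/[in] = 10^(-1.2354) = 0.05816.
[out] = 0.05816 × 134 = 7.793 mmol L⁻¹.

7.8 mmol L⁻¹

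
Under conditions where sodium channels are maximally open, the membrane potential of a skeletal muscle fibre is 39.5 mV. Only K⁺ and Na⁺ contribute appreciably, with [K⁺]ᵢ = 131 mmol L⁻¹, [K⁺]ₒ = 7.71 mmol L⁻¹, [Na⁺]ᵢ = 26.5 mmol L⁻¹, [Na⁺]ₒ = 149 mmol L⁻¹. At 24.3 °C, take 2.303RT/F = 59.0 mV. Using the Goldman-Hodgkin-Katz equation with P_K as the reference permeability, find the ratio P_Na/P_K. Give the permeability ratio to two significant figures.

24

Let α = P_Na/P_K. GHK: Vm = 59.0·log₁₀[(Kₒ + α·Naₒ)/(Kᵢ + α·Naᵢ)].
10^(Vm/59.0) = 10^(39.5/59.0) = 4.6719
So 4.6719·(Kᵢ + α·Naᵢ) = Kₒ + α·Naₒ → α = (4.6719·131.0 − 7.71) / (149.0 − 4.6719·26.5)
α = (612 − 7.71) / (149.0 − 123.8) = 604.3/25.2 = 23.98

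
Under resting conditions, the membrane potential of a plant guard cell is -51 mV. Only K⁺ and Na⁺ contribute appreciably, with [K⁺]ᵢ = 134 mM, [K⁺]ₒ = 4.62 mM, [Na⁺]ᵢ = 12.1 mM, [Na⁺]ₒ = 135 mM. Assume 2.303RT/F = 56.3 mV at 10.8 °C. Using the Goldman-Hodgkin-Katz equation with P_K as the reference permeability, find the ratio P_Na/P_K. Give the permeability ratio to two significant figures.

Let α = P_Na/P_K. GHK: Vm = 56.3·log₁₀[(Kₒ + α·Naₒ)/(Kᵢ + α·Naᵢ)].
10^(Vm/56.3) = 10^(-51.0/56.3) = 0.1242
So 0.1242·(Kᵢ + α·Naᵢ) = Kₒ + α·Naₒ → α = (0.1242·134.0 − 4.62) / (135.0 − 0.1242·12.1)
α = (16.64 − 4.62) / (135.0 − 1.503) = 12.02/133.5 = 0.09007

0.090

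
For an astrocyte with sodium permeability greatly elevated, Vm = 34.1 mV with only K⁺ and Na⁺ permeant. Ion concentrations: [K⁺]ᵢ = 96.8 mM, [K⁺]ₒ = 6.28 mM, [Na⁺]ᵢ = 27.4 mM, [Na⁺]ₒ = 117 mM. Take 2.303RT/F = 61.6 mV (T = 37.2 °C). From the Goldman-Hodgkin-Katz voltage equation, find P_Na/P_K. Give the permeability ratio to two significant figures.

18

Let α = P_Na/P_K. GHK: Vm = 61.6·log₁₀[(Kₒ + α·Naₒ)/(Kᵢ + α·Naᵢ)].
10^(Vm/61.6) = 10^(34.1/61.6) = 3.5774
So 3.5774·(Kᵢ + α·Naᵢ) = Kₒ + α·Naₒ → α = (3.5774·96.8 − 6.28) / (117.0 − 3.5774·27.4)
α = (346.3 − 6.28) / (117.0 − 98.02) = 340/18.98 = 17.92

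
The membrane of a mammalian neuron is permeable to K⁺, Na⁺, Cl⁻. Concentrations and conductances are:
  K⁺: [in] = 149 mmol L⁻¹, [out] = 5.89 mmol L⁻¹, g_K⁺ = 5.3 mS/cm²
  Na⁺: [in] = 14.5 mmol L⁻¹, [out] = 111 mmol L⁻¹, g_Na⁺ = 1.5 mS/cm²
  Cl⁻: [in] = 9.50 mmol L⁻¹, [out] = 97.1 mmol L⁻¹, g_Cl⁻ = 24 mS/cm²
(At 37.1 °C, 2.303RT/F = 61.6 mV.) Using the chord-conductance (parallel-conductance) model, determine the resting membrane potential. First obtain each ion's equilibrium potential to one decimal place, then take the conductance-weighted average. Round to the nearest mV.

E_K⁺ = (61.6/1)·log₁₀(5.89/149) = -86.4 mV
E_Na⁺ = (61.6/1)·log₁₀(111/14.5) = 54.5 mV
E_Cl⁻ = (61.6/-1)·log₁₀(97.1/9.50) = -62.2 mV
Vm = (Σ gᵢEᵢ)/(Σ gᵢ) = (5.3·-86.4 + 1.5·54.5 + 24·-62.2) / (5.3 + 1.5 + 24)
= -1868.97 / 30.8 = -60.68 mV

-61 mV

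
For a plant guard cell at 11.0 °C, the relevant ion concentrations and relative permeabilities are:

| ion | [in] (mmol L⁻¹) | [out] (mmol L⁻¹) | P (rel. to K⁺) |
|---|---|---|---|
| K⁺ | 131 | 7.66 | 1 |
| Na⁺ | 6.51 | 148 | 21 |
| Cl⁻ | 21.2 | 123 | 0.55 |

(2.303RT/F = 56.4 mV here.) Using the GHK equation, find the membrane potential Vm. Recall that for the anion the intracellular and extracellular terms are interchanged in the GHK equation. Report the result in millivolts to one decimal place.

54.7 mV

Vm = 56.4 · log₁₀[(Σ P·[cation]ₒ + Σ P·[anion]ᵢ) / (Σ P·[cation]ᵢ + Σ P·[anion]ₒ)]
Numerator = 1×7.66 + 21×148 + 0.55×21.2 = 3127
Denominator = 1×131 + 21×6.51 + 0.55×123 = 335.4
Vm = 56.4 · log₁₀(9.3253) = 56.4 × (0.9697) = 54.69 mV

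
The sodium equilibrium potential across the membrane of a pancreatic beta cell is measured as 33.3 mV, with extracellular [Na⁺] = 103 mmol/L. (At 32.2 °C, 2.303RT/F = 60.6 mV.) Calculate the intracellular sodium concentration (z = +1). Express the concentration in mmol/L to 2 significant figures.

29 mmol/L

Nernst: E = (60.6/1) · log₁₀([out]/[in]), so log₁₀([out]/[in]) = 33.3 × 1 / 60.6 = 0.5495.
[out]/[in] = 10^(0.5495) = 3.544.
[in] = 103 / 3.544 = 29.06 mmol/L.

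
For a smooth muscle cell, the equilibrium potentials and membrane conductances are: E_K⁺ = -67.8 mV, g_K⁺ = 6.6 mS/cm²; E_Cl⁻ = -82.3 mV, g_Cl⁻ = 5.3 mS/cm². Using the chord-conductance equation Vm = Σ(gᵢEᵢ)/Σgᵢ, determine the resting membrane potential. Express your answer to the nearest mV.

Σ gᵢEᵢ = 6.6·(-67.8) + 5.3·(-82.3) = -883.67
Σ gᵢ = 6.6 + 5.3 = 11.9
Vm = -883.67 / 11.9 = -74.26 mV

-74 mV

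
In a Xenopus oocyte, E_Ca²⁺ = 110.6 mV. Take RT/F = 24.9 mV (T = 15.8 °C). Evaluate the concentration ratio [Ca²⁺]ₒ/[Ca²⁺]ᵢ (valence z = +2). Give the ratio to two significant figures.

7200

ln([out]/[in]) = E·z/(24.9) = 110.6 × 2 / 24.9 = 8.8835
[out]/[in] = e^(8.8835) = 7212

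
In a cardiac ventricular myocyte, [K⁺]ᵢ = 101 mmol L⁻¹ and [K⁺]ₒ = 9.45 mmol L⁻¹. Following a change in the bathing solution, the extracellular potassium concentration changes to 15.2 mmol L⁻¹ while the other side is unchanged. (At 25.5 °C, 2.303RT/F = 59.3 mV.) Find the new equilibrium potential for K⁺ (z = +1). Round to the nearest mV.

After the shift: [K⁺]_out = 15.2, [K⁺]_in = 101 mmol L⁻¹.
E_new = (59.3/1)·log₁₀(15.2/101) = 59.30 · (-0.8225) = -48.77 mV

-49 mV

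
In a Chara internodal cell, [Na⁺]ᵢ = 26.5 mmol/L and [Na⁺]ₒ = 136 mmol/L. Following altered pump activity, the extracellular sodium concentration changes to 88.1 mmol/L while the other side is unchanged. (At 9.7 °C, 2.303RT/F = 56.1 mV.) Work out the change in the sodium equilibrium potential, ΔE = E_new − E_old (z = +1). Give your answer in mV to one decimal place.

E_old = (56.1/1)·log₁₀(136/26.5) = 39.85 mV
E_new = (56.1/1)·log₁₀(88.1/26.5) = 29.27 mV
ΔE = 29.27 − (39.85) = -10.58 mV

-10.6 mV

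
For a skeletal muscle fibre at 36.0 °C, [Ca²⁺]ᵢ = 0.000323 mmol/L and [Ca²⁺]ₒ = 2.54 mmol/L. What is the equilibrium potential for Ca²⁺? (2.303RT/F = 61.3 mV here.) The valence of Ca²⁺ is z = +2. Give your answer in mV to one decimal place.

119.4 mV

E = (61.3/z) · log₁₀([Ca²⁺]_out/[Ca²⁺]_in) with z = +2.
= (61.3/2) · log₁₀(2.54/0.000323) = 30.65 · log₁₀(7864)
= 30.65 · (3.8956) = 119.40 mV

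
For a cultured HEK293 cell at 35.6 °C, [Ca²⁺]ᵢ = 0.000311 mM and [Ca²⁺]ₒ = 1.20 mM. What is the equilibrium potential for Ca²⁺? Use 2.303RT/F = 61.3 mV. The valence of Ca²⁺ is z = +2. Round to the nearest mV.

E = (61.3/z) · log₁₀([Ca²⁺]_out/[Ca²⁺]_in) with z = +2.
= (61.3/2) · log₁₀(1.20/0.000311) = 30.65 · log₁₀(3859)
= 30.65 · (3.5864) = 109.92 mV

110 mV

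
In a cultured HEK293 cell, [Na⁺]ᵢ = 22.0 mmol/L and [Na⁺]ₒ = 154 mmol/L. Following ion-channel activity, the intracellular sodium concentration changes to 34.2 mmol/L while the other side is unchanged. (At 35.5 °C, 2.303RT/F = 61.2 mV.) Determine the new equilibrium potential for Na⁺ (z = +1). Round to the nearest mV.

40 mV

After the shift: [Na⁺]_out = 154, [Na⁺]_in = 34.2 mmol/L.
E_new = (61.2/1)·log₁₀(154/34.2) = 61.20 · (0.6535) = 39.99 mV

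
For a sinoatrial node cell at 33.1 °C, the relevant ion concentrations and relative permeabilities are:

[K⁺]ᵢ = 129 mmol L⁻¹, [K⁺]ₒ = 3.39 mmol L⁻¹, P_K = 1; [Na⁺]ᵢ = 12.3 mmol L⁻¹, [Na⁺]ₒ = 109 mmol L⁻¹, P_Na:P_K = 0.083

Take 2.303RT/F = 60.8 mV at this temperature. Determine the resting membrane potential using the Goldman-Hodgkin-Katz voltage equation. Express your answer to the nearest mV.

Vm = 60.8 · log₁₀[(Σ P·[cation]ₒ + Σ P·[anion]ᵢ) / (Σ P·[cation]ᵢ + Σ P·[anion]ₒ)]
Numerator = 1×3.39 + 0.083×109 = 12.44
Denominator = 1×129 + 0.083×12.3 = 130
Vm = 60.8 · log₁₀(0.095654) = 60.8 × (-1.0193) = -61.97 mV

-62 mV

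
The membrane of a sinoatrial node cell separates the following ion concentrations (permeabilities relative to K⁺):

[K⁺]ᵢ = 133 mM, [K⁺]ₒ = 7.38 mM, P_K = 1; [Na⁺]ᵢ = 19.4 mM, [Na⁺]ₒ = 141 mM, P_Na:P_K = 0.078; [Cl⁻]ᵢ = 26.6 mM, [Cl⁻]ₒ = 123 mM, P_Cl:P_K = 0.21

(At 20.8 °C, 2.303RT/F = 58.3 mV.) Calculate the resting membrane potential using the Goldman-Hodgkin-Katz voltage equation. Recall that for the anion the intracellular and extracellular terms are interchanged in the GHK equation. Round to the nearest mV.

Vm = 58.3 · log₁₀[(Σ P·[cation]ₒ + Σ P·[anion]ᵢ) / (Σ P·[cation]ᵢ + Σ P·[anion]ₒ)]
Numerator = 1×7.38 + 0.078×141 + 0.21×26.6 = 23.96
Denominator = 1×133 + 0.078×19.4 + 0.21×123 = 160.3
Vm = 58.3 · log₁₀(0.14945) = 58.3 × (-0.8255) = -48.13 mV

-48 mV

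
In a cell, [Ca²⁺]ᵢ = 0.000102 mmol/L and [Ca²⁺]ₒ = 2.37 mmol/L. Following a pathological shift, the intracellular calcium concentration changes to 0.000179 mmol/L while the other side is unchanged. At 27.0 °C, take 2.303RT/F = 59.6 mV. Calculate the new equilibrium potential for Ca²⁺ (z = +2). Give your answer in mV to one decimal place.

After the shift: [Ca²⁺]_out = 2.37, [Ca²⁺]_in = 0.000179 mmol/L.
E_new = (59.6/2)·log₁₀(2.37/0.000179) = 29.80 · (4.1219) = 122.83 mV

122.8 mV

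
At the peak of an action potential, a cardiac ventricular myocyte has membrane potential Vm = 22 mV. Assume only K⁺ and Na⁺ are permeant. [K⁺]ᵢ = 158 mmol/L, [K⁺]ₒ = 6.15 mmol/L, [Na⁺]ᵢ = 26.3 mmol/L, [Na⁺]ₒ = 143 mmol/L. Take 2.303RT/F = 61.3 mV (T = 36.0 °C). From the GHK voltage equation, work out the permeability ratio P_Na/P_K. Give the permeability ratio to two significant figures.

4.3

Let α = P_Na/P_K. GHK: Vm = 61.3·log₁₀[(Kₒ + α·Naₒ)/(Kᵢ + α·Naᵢ)].
10^(Vm/61.3) = 10^(22.0/61.3) = 2.285
So 2.285·(Kᵢ + α·Naᵢ) = Kₒ + α·Naₒ → α = (2.285·158.0 − 6.15) / (143.0 − 2.285·26.3)
α = (361 − 6.15) / (143.0 − 60.1) = 354.9/82.9 = 4.281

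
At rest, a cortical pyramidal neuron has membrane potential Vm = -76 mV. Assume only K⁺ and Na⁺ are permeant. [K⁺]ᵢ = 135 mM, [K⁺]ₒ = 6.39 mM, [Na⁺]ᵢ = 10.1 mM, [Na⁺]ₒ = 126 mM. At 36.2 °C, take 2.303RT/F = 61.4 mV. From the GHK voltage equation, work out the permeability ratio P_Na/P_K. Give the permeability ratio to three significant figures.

0.0113

Let α = P_Na/P_K. GHK: Vm = 61.4·log₁₀[(Kₒ + α·Naₒ)/(Kᵢ + α·Naᵢ)].
10^(Vm/61.4) = 10^(-76.0/61.4) = 0.057838
So 0.057838·(Kᵢ + α·Naᵢ) = Kₒ + α·Naₒ → α = (0.057838·135.0 − 6.39) / (126.0 − 0.057838·10.1)
α = (7.808 − 6.39) / (126.0 − 0.5842) = 1.418/125.4 = 0.01131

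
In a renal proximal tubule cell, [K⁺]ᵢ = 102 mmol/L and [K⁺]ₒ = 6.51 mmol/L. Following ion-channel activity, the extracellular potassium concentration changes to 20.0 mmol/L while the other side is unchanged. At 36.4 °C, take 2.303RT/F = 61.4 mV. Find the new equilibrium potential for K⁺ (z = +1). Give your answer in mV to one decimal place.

-43.4 mV

After the shift: [K⁺]_out = 20.0, [K⁺]_in = 102 mmol/L.
E_new = (61.4/1)·log₁₀(20.0/102) = 61.40 · (-0.7076) = -43.44 mV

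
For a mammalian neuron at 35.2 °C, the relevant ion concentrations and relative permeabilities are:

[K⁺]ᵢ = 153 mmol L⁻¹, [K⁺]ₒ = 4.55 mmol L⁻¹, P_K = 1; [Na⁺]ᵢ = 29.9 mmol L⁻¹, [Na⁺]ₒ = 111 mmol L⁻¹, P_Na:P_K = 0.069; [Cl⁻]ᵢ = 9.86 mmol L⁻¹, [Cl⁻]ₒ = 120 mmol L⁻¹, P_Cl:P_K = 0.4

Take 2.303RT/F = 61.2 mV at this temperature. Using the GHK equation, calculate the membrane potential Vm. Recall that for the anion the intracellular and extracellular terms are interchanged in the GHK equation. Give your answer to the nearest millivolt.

Vm = 61.2 · log₁₀[(Σ P·[cation]ₒ + Σ P·[anion]ᵢ) / (Σ P·[cation]ᵢ + Σ P·[anion]ₒ)]
Numerator = 1×4.55 + 0.069×111 + 0.4×9.86 = 16.15
Denominator = 1×153 + 0.069×29.9 + 0.4×120 = 203.1
Vm = 61.2 · log₁₀(0.079547) = 61.2 × (-1.0994) = -67.28 mV

-67 mV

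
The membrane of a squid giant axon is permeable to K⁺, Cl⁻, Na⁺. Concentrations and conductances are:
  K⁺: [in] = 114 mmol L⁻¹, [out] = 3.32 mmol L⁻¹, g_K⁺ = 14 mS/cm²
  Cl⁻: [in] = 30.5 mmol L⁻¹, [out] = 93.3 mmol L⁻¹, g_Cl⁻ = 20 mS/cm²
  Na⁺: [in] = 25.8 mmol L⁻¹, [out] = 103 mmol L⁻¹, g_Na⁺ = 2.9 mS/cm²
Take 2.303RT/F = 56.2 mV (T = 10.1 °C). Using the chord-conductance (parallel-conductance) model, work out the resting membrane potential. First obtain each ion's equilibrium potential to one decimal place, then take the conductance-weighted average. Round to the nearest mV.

E_K⁺ = (56.2/1)·log₁₀(3.32/114) = -86.3 mV
E_Cl⁻ = (56.2/-1)·log₁₀(93.3/30.5) = -27.3 mV
E_Na⁺ = (56.2/1)·log₁₀(103/25.8) = 33.8 mV
Vm = (Σ gᵢEᵢ)/(Σ gᵢ) = (14·-86.3 + 20·-27.3 + 2.9·33.8) / (14 + 20 + 2.9)
= -1656.18 / 36.9 = -44.88 mV

-45 mV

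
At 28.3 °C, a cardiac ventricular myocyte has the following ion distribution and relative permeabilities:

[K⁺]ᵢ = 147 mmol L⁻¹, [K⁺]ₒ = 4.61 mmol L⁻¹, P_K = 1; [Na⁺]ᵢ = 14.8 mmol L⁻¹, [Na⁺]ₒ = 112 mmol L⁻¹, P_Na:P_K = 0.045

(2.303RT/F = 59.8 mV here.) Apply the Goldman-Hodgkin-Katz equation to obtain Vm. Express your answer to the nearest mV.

Vm = 59.8 · log₁₀[(Σ P·[cation]ₒ + Σ P·[anion]ᵢ) / (Σ P·[cation]ᵢ + Σ P·[anion]ₒ)]
Numerator = 1×4.61 + 0.045×112 = 9.65
Denominator = 1×147 + 0.045×14.8 = 147.7
Vm = 59.8 · log₁₀(0.06535) = 59.8 × (-1.1848) = -70.85 mV

-71 mV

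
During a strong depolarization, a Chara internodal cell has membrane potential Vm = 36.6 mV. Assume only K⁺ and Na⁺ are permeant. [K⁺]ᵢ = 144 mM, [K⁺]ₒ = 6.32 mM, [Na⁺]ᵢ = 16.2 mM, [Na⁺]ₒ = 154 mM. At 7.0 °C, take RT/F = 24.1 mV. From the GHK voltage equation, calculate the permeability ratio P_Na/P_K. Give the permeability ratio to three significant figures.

Let α = P_Na/P_K. GHK: Vm = 24.1·ln[(Kₒ + α·Naₒ)/(Kᵢ + α·Naᵢ)].
e^(Vm/24.1) = e^(36.6/24.1) = 4.5662
So 4.5662·(Kᵢ + α·Naᵢ) = Kₒ + α·Naₒ → α = (4.5662·144.0 − 6.32) / (154.0 − 4.5662·16.2)
α = (657.5 − 6.32) / (154.0 − 73.97) = 651.2/80.03 = 8.137

8.14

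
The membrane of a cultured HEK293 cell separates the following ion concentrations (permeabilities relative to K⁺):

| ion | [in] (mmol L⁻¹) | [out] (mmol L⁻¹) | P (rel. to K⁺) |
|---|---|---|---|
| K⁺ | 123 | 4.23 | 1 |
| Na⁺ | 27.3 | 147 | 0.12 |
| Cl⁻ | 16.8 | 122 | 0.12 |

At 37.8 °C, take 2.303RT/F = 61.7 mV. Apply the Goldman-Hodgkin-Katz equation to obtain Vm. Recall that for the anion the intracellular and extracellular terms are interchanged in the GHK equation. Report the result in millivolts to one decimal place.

Vm = 61.7 · log₁₀[(Σ P·[cation]ₒ + Σ P·[anion]ᵢ) / (Σ P·[cation]ᵢ + Σ P·[anion]ₒ)]
Numerator = 1×4.23 + 0.12×147 + 0.12×16.8 = 23.89
Denominator = 1×123 + 0.12×27.3 + 0.12×122 = 140.9
Vm = 61.7 · log₁₀(0.16951) = 61.7 × (-0.7708) = -47.56 mV

-47.6 mV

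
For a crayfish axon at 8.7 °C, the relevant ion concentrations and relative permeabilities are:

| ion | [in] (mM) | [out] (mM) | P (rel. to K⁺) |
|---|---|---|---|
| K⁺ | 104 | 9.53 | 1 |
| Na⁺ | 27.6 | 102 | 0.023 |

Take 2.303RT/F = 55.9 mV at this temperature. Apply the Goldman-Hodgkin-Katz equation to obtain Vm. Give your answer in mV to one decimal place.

-52.8 mV

Vm = 55.9 · log₁₀[(Σ P·[cation]ₒ + Σ P·[anion]ᵢ) / (Σ P·[cation]ᵢ + Σ P·[anion]ₒ)]
Numerator = 1×9.53 + 0.023×102 = 11.88
Denominator = 1×104 + 0.023×27.6 = 104.6
Vm = 55.9 · log₁₀(0.1135) = 55.9 × (-0.9450) = -52.83 mV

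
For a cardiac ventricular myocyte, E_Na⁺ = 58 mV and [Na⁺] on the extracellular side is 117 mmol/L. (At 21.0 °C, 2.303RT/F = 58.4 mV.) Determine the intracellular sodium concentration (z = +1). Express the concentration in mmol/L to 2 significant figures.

12 mmol/L

Nernst: E = (58.4/1) · log₁₀([out]/[in]), so log₁₀([out]/[in]) = 58.0 × 1 / 58.4 = 0.9932.
[out]/[in] = 10^(0.9932) = 9.844.
[in] = 117 / 9.844 = 11.89 mmol/L.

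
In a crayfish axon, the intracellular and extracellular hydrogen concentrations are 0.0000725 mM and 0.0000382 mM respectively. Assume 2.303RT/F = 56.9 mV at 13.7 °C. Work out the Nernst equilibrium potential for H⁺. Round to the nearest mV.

-16 mV

E = (56.9/z) · log₁₀([H⁺]_out/[H⁺]_in) with z = +1.
= (56.9/1) · log₁₀(0.0000382/0.0000725) = 56.90 · log₁₀(0.5269)
= 56.90 · (-0.2783) = -15.83 mV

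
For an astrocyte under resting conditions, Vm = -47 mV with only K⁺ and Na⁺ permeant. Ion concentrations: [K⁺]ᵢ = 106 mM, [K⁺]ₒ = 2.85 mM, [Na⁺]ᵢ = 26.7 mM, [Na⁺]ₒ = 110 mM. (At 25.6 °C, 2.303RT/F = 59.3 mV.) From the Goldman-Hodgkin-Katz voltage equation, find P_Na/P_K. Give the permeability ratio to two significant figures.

Let α = P_Na/P_K. GHK: Vm = 59.3·log₁₀[(Kₒ + α·Naₒ)/(Kᵢ + α·Naᵢ)].
10^(Vm/59.3) = 10^(-47.0/59.3) = 0.16122
So 0.16122·(Kᵢ + α·Naᵢ) = Kₒ + α·Naₒ → α = (0.16122·106.0 − 2.85) / (110.0 − 0.16122·26.7)
α = (17.09 − 2.85) / (110.0 − 4.305) = 14.24/105.7 = 0.1347

0.13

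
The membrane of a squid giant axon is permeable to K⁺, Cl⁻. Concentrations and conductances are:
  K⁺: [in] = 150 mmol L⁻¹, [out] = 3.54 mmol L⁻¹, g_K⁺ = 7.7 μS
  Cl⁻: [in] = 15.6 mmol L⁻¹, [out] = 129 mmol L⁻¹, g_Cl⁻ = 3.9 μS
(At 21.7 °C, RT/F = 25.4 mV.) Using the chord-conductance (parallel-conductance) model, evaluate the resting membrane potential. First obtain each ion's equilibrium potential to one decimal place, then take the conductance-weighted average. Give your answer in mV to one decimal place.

-81.2 mV

E_K⁺ = (25.4/1)·ln(3.54/150) = -95.2 mV
E_Cl⁻ = (25.4/-1)·ln(129/15.6) = -53.7 mV
Vm = (Σ gᵢEᵢ)/(Σ gᵢ) = (7.7·-95.2 + 3.9·-53.7) / (7.7 + 3.9)
= -942.47 / 11.6 = -81.25 mV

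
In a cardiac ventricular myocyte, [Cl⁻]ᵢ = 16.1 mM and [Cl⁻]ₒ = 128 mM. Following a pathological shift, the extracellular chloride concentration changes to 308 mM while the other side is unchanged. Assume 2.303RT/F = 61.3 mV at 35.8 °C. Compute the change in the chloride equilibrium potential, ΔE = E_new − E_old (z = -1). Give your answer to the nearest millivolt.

-23 mV

E_old = (61.3/-1)·log₁₀(128/16.1) = -55.19 mV
E_new = (61.3/-1)·log₁₀(308/16.1) = -78.57 mV
ΔE = -78.57 − (-55.19) = -23.38 mV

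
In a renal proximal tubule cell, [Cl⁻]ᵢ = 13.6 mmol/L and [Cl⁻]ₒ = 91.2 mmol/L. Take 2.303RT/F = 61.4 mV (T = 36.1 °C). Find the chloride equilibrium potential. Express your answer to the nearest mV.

-51 mV

E = (61.4/z) · log₁₀([Cl⁻]_out/[Cl⁻]_in) with z = -1.
For an anion, dividing by z = -1 reverses the sign.
= (61.4/-1) · log₁₀(91.2/13.6) = -61.40 · log₁₀(6.706)
= -61.40 · (0.8265) = -50.74 mV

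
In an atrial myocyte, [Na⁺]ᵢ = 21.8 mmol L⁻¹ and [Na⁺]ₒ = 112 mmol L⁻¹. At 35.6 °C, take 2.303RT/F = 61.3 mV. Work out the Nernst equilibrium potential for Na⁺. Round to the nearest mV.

44 mV

E = (61.3/z) · log₁₀([Na⁺]_out/[Na⁺]_in) with z = +1.
= (61.3/1) · log₁₀(112/21.8) = 61.30 · log₁₀(5.138)
= 61.30 · (0.7108) = 43.57 mV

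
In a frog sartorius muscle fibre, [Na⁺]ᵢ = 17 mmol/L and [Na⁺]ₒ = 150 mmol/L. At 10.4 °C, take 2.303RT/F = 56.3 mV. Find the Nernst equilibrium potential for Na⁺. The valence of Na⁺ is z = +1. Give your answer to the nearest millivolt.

53 mV

E = (56.3/z) · log₁₀([Na⁺]_out/[Na⁺]_in) with z = +1.
= (56.3/1) · log₁₀(150/17) = 56.30 · log₁₀(8.824)
= 56.30 · (0.9456) = 53.24 mV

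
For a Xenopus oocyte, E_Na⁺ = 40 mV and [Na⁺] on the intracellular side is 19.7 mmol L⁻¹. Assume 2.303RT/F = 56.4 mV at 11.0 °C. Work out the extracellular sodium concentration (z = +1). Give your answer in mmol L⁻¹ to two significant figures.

Nernst: E = (56.4/1) · log₁₀([out]/[in]), so log₁₀([out]/[in]) = 40.0 × 1 / 56.4 = 0.7092.
[out]/[in] = 10^(0.7092) = 5.119.
[out] = 5.119 × 19.7 = 100.9 mmol L⁻¹.

100 mmol L⁻¹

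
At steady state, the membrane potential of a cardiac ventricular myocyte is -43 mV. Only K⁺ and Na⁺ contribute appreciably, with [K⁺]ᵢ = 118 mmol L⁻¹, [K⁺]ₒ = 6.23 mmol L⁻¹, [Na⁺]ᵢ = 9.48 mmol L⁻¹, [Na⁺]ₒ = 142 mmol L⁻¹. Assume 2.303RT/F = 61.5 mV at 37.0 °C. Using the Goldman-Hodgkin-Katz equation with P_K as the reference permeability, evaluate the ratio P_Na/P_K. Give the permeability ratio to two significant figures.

0.12

Let α = P_Na/P_K. GHK: Vm = 61.5·log₁₀[(Kₒ + α·Naₒ)/(Kᵢ + α·Naᵢ)].
10^(Vm/61.5) = 10^(-43.0/61.5) = 0.1999
So 0.1999·(Kᵢ + α·Naᵢ) = Kₒ + α·Naₒ → α = (0.1999·118.0 − 6.23) / (142.0 − 0.1999·9.48)
α = (23.59 − 6.23) / (142.0 − 1.895) = 17.36/140.1 = 0.1239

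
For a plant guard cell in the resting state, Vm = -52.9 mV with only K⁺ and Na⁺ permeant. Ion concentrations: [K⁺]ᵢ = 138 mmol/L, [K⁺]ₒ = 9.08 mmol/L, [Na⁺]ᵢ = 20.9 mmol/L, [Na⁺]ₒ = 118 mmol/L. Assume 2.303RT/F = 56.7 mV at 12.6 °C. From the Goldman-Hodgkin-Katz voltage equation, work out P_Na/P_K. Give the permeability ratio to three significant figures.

0.0608

Let α = P_Na/P_K. GHK: Vm = 56.7·log₁₀[(Kₒ + α·Naₒ)/(Kᵢ + α·Naᵢ)].
10^(Vm/56.7) = 10^(-52.9/56.7) = 0.11669
So 0.11669·(Kᵢ + α·Naᵢ) = Kₒ + α·Naₒ → α = (0.11669·138.0 − 9.08) / (118.0 − 0.11669·20.9)
α = (16.1 − 9.08) / (118.0 − 2.439) = 7.023/115.6 = 0.06077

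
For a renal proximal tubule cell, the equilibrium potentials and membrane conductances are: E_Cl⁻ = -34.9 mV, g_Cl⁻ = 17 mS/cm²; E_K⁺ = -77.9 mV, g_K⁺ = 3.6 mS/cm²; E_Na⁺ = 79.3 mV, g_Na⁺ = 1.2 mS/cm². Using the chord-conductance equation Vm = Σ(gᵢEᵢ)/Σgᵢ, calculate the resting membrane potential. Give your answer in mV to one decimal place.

Σ gᵢEᵢ = 17·(-34.9) + 3.6·(-77.9) + 1.2·(79.3) = -778.58
Σ gᵢ = 17 + 3.6 + 1.2 = 21.8
Vm = -778.58 / 21.8 = -35.71 mV

-35.7 mV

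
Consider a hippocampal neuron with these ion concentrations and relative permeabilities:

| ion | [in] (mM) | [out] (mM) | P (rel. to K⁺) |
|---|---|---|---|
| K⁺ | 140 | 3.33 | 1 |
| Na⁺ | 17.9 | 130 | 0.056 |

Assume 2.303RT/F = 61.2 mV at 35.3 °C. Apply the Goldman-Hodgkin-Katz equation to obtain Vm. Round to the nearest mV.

Vm = 61.2 · log₁₀[(Σ P·[cation]ₒ + Σ P·[anion]ᵢ) / (Σ P·[cation]ᵢ + Σ P·[anion]ₒ)]
Numerator = 1×3.33 + 0.056×130 = 10.61
Denominator = 1×140 + 0.056×17.9 = 141
Vm = 61.2 · log₁₀(0.075247) = 61.2 × (-1.1235) = -68.76 mV

-69 mV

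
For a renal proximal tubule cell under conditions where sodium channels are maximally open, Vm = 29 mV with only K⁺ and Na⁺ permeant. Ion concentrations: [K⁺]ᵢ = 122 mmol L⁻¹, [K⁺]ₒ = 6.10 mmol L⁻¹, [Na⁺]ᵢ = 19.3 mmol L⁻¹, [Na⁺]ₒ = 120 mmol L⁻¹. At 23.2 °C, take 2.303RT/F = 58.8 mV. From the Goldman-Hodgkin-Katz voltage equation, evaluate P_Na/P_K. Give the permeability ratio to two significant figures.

6.2

Let α = P_Na/P_K. GHK: Vm = 58.8·log₁₀[(Kₒ + α·Naₒ)/(Kᵢ + α·Naᵢ)].
10^(Vm/58.8) = 10^(29.0/58.8) = 3.1131
So 3.1131·(Kᵢ + α·Naᵢ) = Kₒ + α·Naₒ → α = (3.1131·122.0 − 6.1) / (120.0 − 3.1131·19.3)
α = (379.8 − 6.1) / (120.0 − 60.08) = 373.7/59.92 = 6.237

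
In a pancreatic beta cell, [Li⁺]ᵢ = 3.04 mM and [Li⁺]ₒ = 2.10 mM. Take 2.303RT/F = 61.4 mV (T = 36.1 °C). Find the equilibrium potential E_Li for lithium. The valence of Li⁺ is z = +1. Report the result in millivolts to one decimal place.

E = (61.4/z) · log₁₀([Li⁺]_out/[Li⁺]_in) with z = +1.
= (61.4/1) · log₁₀(2.10/3.04) = 61.40 · log₁₀(0.6908)
= 61.40 · (-0.1607) = -9.86 mV

-9.9 mV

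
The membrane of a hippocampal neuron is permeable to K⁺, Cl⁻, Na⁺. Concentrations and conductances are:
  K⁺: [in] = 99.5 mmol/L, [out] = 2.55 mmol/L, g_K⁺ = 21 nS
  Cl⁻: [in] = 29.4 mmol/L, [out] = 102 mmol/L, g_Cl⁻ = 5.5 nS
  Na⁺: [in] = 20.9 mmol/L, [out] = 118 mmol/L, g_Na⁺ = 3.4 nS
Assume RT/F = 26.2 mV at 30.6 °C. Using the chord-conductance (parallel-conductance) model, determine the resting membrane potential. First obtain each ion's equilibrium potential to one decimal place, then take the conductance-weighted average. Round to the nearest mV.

E_K⁺ = (26.2/1)·ln(2.55/99.5) = -96.0 mV
E_Cl⁻ = (26.2/-1)·ln(102/29.4) = -32.6 mV
E_Na⁺ = (26.2/1)·ln(118/20.9) = 45.4 mV
Vm = (Σ gᵢEᵢ)/(Σ gᵢ) = (21·-96.0 + 5.5·-32.6 + 3.4·45.4) / (21 + 5.5 + 3.4)
= -2040.94 / 29.9 = -68.26 mV

-68 mV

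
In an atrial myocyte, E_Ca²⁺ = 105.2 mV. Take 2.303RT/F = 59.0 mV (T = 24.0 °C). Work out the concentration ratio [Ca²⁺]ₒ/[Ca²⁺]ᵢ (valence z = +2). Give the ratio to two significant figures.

log₁₀([out]/[in]) = E·z/(59.0) = 105.2 × 2 / 59.0 = 3.5661
[out]/[in] = 10^(3.5661) = 3682

3700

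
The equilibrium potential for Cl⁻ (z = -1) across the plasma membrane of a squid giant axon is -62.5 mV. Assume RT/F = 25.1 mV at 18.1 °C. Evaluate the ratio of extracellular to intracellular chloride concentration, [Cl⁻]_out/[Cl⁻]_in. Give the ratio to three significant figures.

ln([out]/[in]) = E·z/(25.1) = -62.5 × -1 / 25.1 = 2.4900
[out]/[in] = e^(2.4900) = 12.06

12.1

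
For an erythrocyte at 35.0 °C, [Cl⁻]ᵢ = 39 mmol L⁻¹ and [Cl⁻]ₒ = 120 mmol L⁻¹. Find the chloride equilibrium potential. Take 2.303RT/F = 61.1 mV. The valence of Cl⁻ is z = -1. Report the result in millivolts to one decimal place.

-29.8 mV

E = (61.1/z) · log₁₀([Cl⁻]_out/[Cl⁻]_in) with z = -1.
For an anion, dividing by z = -1 reverses the sign.
= (61.1/-1) · log₁₀(120/39) = -61.10 · log₁₀(3.077)
= -61.10 · (0.4881) = -29.82 mV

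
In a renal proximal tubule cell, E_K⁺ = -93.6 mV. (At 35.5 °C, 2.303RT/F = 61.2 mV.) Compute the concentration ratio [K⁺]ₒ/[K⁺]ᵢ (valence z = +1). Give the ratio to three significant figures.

log₁₀([out]/[in]) = E·z/(61.2) = -93.6 × 1 / 61.2 = -1.5294
[out]/[in] = 10^(-1.5294) = 0.02955

0.0296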